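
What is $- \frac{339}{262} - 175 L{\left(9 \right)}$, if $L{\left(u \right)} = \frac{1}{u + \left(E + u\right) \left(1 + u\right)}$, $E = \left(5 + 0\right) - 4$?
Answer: $- \frac{82801}{28558} \approx -2.8994$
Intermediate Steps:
$E = 1$ ($E = 5 - 4 = 1$)
$L{\left(u \right)} = \frac{1}{u + \left(1 + u\right)^{2}}$ ($L{\left(u \right)} = \frac{1}{u + \left(1 + u\right) \left(1 + u\right)} = \frac{1}{u + \left(1 + u\right)^{2}}$)
$- \frac{339}{262} - 175 L{\left(9 \right)} = - \frac{339}{262} - \frac{175}{1 + 9^{2} + 3 \cdot 9} = \left(-339\right) \frac{1}{262} - \frac{175}{1 + 81 + 27} = - \frac{339}{262} - \frac{175}{109} = - \frac{82801}{28558}$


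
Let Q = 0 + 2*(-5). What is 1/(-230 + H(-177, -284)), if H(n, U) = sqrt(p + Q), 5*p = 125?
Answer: -46/10577 - sqrt(15)/52885 ≈ -0.0044223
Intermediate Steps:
Q = -10 (Q = 0 - 10 = -10)
p = 25 (p = (1/5)*125 = 25)
H(n, U) = sqrt(15) (H(n, U) = sqrt(25 - 10) = sqrt(15))
1/(-230 + H(-177, -284)) = 1/(-230 + sqrt(15))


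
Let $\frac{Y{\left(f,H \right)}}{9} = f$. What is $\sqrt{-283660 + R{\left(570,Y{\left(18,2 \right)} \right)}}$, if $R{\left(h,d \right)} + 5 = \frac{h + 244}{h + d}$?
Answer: $\frac{i \sqrt{37998479778}}{366} \approx 532.6 i$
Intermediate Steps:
$Y{\left(f,H \right)} = 9 f$
$R{\left(h,d \right)} = -5 + \frac{244 + h}{d + h}$ ($R{\left(h,d \right)} = -5 + \frac{h + 244}{h + d} = -5 + \frac{244 + h}{d + h}$)
$\sqrt{-283660 + R{\left(570,Y{\left(18,2 \right)} \right)}} = \sqrt{-283660 + \frac{244 - 5 \cdot 9 \cdot 18 - 2280}{9 \cdot 18 + 570}} = \sqrt{-283660 + \frac{244 - 810 - 2280}{162 + 570}} = \sqrt{-283660 + \frac{244 - 810 - 2280}{732}} = \sqrt{-283660 + \frac{1}{732} \left(-2846\right)} = \sqrt{-283660 - \frac{1423}{366}} = \sqrt{- \frac{103820983}{366}} = \frac{i \sqrt{37998479778}}{366}$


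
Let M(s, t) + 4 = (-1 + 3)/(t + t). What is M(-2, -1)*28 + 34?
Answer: -106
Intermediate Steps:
M(s, t) = -4 + 1/t (M(s, t) = -4 + (-1 + 3)/(t + t) = -4 + 2/((2*t)) = -4 + 2*(1/(2*t)) = -4 + 1/t)
M(-2, -1)*28 + 34 = (-4 + 1/(-1))*28 + 34 = (-4 - 1)*28 + 34 = -5*28 + 34 = -140 + 34 = -106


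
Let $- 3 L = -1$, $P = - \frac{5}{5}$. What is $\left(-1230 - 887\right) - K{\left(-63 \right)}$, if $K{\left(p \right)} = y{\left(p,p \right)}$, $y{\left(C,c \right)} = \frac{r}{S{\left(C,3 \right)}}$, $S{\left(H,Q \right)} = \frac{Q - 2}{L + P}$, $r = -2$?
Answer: $- \frac{6355}{3} \approx -2118.3$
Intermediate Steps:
$P = -1$ ($P = \left(-5\right) \frac{1}{5} = -1$)
$L = \frac{1}{3}$ ($L = \left(- \frac{1}{3}\right) \left(-1\right) = \frac{1}{3} \approx 0.33333$)
$S{\left(H,Q \right)} = 3 - \frac{3 Q}{2}$ ($S{\left(H,Q \right)} = \frac{Q - 2}{\frac{1}{3} - 1} = \frac{-2 + Q}{- \frac{2}{3}} = \left(-2 + Q\right) \left(- \frac{3}{2}\right) = 3 - \frac{3 Q}{2}$)
$y{\left(C,c \right)} = \frac{4}{3}$ ($y{\left(C,c \right)} = - \frac{2}{3 - \frac{9}{2}} = - \frac{2}{- \frac{3}{2}} = \left(-2\right) \left(- \frac{2}{3}\right) = \frac{4}{3}$)
$K{\left(p \right)} = \frac{4}{3}$
$\left(-1230 - 887\right) - K{\left(-63 \right)} = \left(-1230 - 887\right) - \frac{4}{3} = -2117 - \frac{4}{3} = - \frac{6355}{3}$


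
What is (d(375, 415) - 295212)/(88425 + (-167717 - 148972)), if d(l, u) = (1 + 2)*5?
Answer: 98399/76088 ≈ 1.2932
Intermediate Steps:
d(l, u) = 15 (d(l, u) = 3*5 = 15)
(d(375, 415) - 295212)/(88425 + (-167717 - 148972)) = (15 - 295212)/(88425 + (-167717 - 148972)) = -295197/(88425 - 316689) = -295197/(-228264) = -295197*(-1/228264) = 98399/76088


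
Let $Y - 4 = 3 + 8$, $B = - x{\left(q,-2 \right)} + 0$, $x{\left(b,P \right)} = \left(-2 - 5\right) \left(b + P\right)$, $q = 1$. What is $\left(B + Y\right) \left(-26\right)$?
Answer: $-208$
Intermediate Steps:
$x{\left(b,P \right)} = - 7 P - 7 b$ ($x{\left(b,P \right)} = - 7 \left(P + b\right) = - 7 P - 7 b$)
$B = -7$ ($B = - (\left(-7\right) \left(-2\right) - 7) + 0 = - (14 - 7) + 0 = \left(-1\right) 7 + 0 = -7 + 0 = -7$)
$Y = 15$ ($Y = 4 + \left(3 + 8\right) = 4 + 11 = 15$)
$\left(B + Y\right) \left(-26\right) = \left(-7 + 15\right) \left(-26\right) = 8 \left(-26\right) = -208$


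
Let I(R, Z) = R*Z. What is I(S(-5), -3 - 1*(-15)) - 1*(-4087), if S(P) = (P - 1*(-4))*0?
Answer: 4087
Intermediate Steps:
S(P) = 0 (S(P) = (P + 4)*0 = (4 + P)*0 = 0)
I(S(-5), -3 - 1*(-15)) - 1*(-4087) = 0*(-3 - 1*(-15)) - 1*(-4087) = 0*(-3 + 15) + 4087 = 0*12 + 4087 = 0 + 4087 = 4087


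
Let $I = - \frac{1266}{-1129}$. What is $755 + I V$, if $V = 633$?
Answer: $\frac{1653773}{1129} \approx 1464.8$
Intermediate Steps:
$I = \frac{1266}{1129}$ ($I = \left(-1266\right) \left(- \frac{1}{1129}\right) = \frac{1266}{1129} \approx 1.1213$)
$755 + I V = 755 + \frac{1266}{1129} \cdot 633 = 755 + \frac{801378}{1129} = \frac{1653773}{1129}$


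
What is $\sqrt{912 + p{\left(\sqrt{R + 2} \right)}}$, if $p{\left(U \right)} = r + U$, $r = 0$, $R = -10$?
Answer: $\sqrt{912 + 2 i \sqrt{2}} \approx 30.199 + 0.04683 i$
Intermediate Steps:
$p{\left(U \right)} = U$ ($p{\left(U \right)} = 0 + U = U$)
$\sqrt{912 + p{\left(\sqrt{R + 2} \right)}} = \sqrt{912 + \sqrt{-10 + 2}} = \sqrt{912 + \sqrt{-8}} = \sqrt{912 + 2 i \sqrt{2}}$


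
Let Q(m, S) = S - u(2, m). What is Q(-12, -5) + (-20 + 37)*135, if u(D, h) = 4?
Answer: 2286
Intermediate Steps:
Q(m, S) = -4 + S (Q(m, S) = S - 1*4 = S - 4 = -4 + S)
Q(-12, -5) + (-20 + 37)*135 = (-4 - 5) + (-20 + 37)*135 = -9 + 17*135 = -9 + 2295 = 2286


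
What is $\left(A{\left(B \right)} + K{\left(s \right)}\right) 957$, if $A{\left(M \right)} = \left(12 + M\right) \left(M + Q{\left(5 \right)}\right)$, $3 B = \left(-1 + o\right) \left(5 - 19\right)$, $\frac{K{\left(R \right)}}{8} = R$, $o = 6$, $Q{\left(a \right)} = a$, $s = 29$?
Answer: $\frac{1262602}{3} \approx 4.2087 \cdot 10^{5}$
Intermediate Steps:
$K{\left(R \right)} = 8 R$
$B = - \frac{70}{3}$ ($B = \frac{\left(-1 + 6\right) \left(5 - 19\right)}{3} = \frac{5 \left(-14\right)}{3} = \frac{1}{3} \left(-70\right) = - \frac{70}{3} \approx -23.333$)
$A{\left(M \right)} = \left(5 + M\right) \left(12 + M\right)$ ($A{\left(M \right)} = \left(12 + M\right) \left(M + 5\right) = \left(12 + M\right) \left(5 + M\right) = \left(5 + M\right) \left(12 + M\right)$)
$\left(A{\left(B \right)} + K{\left(s \right)}\right) 957 = \left(\left(60 + \left(- \frac{70}{3}\right)^{2} + 17 \left(- \frac{70}{3}\right)\right) + 8 \cdot 29\right) 957 = \left(\left(60 + \frac{4900}{9} - \frac{1190}{3}\right) + 232\right) 957 = \left(\frac{1870}{9} + 232\right) 957 = \frac{3958}{9} \cdot 957 = \frac{1262602}{3}$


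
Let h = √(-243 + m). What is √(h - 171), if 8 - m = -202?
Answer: √(-171 + I*√33) ≈ 0.2196 + 13.079*I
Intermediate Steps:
m = 210 (m = 8 - 1*(-202) = 8 + 202 = 210)
h = I*√33 (h = √(-243 + 210) = √(-33) = I*√33 ≈ 5.7446*I)
√(h - 171) = √(I*√33 - 171) = √(-171 + I*√33)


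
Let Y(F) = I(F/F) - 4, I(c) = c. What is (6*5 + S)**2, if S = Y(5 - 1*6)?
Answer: 729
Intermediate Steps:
Y(F) = -3 (Y(F) = F/F - 4 = 1 - 4 = -3)
S = -3
(6*5 + S)**2 = (6*5 - 3)**2 = (30 - 3)**2 = 27**2 = 729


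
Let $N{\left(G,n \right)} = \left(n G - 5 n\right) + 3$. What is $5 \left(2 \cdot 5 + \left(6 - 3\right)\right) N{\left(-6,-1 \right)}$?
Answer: $910$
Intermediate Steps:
$N{\left(G,n \right)} = 3 - 5 n + G n$ ($N{\left(G,n \right)} = \left(G n - 5 n\right) + 3 = \left(- 5 n + G n\right) + 3 = 3 - 5 n + G n$)
$5 \left(2 \cdot 5 + \left(6 - 3\right)\right) N{\left(-6,-1 \right)} = 5 \left(2 \cdot 5 + \left(6 - 3\right)\right) \left(3 - -5 - -6\right) = 5 \left(10 + 3\right) \left(3 + 5 + 6\right) = 5 \cdot 13 \cdot 14 = 65 \cdot 14 = 910$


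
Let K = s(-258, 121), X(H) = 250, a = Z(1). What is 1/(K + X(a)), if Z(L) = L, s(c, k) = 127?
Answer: 1/377 ≈ 0.0026525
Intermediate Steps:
a = 1
K = 127
1/(K + X(a)) = 1/(127 + 250) = 1/377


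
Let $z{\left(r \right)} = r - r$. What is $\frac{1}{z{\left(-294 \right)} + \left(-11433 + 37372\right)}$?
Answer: $\frac{1}{25939} \approx 3.8552 \cdot 10^{-5}$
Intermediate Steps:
$z{\left(r \right)} = 0$
$\frac{1}{z{\left(-294 \right)} + \left(-11433 + 37372\right)} = \frac{1}{0 + \left(-11433 + 37372\right)} = \frac{1}{0 + 25939} = \frac{1}{25939}$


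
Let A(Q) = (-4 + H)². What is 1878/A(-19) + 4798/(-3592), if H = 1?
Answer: 1117099/5388 ≈ 207.33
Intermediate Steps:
A(Q) = 9 (A(Q) = (-4 + 1)² = (-3)² = 9)
1878/A(-19) + 4798/(-3592) = 1878/9 + 4798/(-3592) = 1878*(⅑) + 4798*(-1/3592) = 626/3 - 2399/1796 = 1117099/5388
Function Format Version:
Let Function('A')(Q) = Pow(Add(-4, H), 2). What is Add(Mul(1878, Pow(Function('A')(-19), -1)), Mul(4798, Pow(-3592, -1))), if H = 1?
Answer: Rational(1117099, 5388) ≈ 207.33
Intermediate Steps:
Function('A')(Q) = 9 (Function('A')(Q) = Pow(Add(-4, 1), 2) = Pow(-3, 2) = 9)
Add(Mul(1878, Pow(Function('A')(-19), -1)), Mul(4798, Pow(-3592, -1))) = Add(Mul(1878, Pow(9, -1)), Mul(4798, Pow(-3592, -1))) = Add(Mul(1878, Rational(1, 9)), Mul(4798, Rational(-1, 3592))) = Add(Rational(626, 3), Rational(-2399, 1796)) = Rational(1117099, 5388)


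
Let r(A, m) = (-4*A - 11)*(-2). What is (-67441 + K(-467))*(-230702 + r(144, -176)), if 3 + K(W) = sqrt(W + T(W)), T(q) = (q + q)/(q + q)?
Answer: 15480286432 - 229528*I*sqrt(466) ≈ 1.548e+10 - 4.9548e+6*I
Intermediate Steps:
T(q) = 1 (T(q) = (2*q)/((2*q)) = (2*q)*(1/(2*q)) = 1)
r(A, m) = 22 + 8*A (r(A, m) = (-11 - 4*A)*(-2) = 22 + 8*A)
K(W) = -3 + sqrt(1 + W) (K(W) = -3 + sqrt(W + 1) = -3 + sqrt(1 + W))
(-67441 + K(-467))*(-230702 + r(144, -176)) = (-67441 + (-3 + sqrt(1 - 467)))*(-230702 + (22 + 8*144)) = (-67441 + (-3 + sqrt(-466)))*(-230702 + (22 + 1152)) = (-67441 + (-3 + I*sqrt(466)))*(-230702 + 1174) = (-67444 + I*sqrt(466))*(-229528) = 15480286432 - 229528*I*sqrt(466)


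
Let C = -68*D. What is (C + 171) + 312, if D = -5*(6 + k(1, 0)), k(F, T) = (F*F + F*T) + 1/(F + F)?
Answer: 3033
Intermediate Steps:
k(F, T) = F**2 + 1/(2*F) + F*T (k(F, T) = (F**2 + F*T) + 1/(2*F) = F**2 + 1/(2*F) + F*T)
D = -75/2 (D = -5*(6 + (1**2 + (1/2)/1 + 1*0)) = -5*(6 + (1 + (1/2)*1 + 0)) = -5*(6 + (1 + 1/2 + 0)) = -5*(6 + 3/2) = -5*15/2 = -75/2 ≈ -37.500)
C = 2550 (C = -68*(-75/2) = 2550)
(C + 171) + 312 = (2550 + 171) + 312 = 2721 + 312 = 3033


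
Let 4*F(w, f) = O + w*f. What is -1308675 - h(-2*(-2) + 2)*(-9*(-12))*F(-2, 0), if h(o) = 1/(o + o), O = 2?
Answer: -2617359/2 ≈ -1.3087e+6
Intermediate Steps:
F(w, f) = 1/2 + f*w/4 (F(w, f) = (2 + w*f)/4 = (2 + f*w)/4 = 1/2 + f*w/4)
h(o) = 1/(2*o)
-1308675 - h(-2*(-2) + 2)*(-9*(-12))*F(-2, 0) = -1308675 - 1/(2*(-2*(-2) + 2))*(-9*(-12))*(1/2 + (1/4)*0*(-2)) = -1308675 - 1/(2*(4 + 2))*108*(1/2 + 0) = -1308675 - (1/2)/6*108*(1/2) = -1308675 - (1/2)*(1/6)*54 = -1308675 - 54/12 = -1308675 - 1*9/2 = -1308675 - 9/2 = -2617359/2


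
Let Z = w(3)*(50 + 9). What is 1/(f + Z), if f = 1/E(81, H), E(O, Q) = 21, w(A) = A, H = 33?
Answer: 21/3718 ≈ 0.0056482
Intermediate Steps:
Z = 177 (Z = 3*(50 + 9) = 3*59 = 177)
f = 1/21 ≈ 0.047619
1/(f + Z) = 1/(1/21 + 177) = 1/(3718/21) = 21/3718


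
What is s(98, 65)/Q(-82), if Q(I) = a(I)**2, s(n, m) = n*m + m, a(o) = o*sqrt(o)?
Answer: -6435/551368 ≈ -0.011671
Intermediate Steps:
a(o) = o**(3/2)
s(n, m) = m + m*n (s(n, m) = m*n + m = m + m*n)
Q(I) = I**3 (Q(I) = (I**(3/2))**2 = I**3)
s(98, 65)/Q(-82) = (65*(1 + 98))/((-82)**3) = (65*99)/(-551368) = 6435*(-1/551368) = -6435/551368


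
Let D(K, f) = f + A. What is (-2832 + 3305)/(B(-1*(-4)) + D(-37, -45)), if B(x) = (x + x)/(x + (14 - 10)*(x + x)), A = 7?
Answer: -4257/340 ≈ -12.521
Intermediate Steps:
B(x) = 2/9 (B(x) = (2*x)/(x + 4*(2*x)) = (2*x)/(x + 8*x) = (2*x)/((9*x)) = (2*x)*(1/(9*x)) = 2/9)
D(K, f) = 7 + f (D(K, f) = f + 7 = 7 + f)
(-2832 + 3305)/(B(-1*(-4)) + D(-37, -45)) = (-2832 + 3305)/(2/9 + (7 - 45)) = 473/(2/9 - 38) = 473/(-340/9) = 473*(-9/340) = -4257/340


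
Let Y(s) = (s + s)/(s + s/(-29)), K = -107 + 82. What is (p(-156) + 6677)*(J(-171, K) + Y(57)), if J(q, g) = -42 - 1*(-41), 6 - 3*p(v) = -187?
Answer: 50560/7 ≈ 7222.9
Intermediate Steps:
p(v) = 193/3 (p(v) = 2 - ⅓*(-187) = 2 + 187/3 = 193/3)
K = -25
J(q, g) = -1 (J(q, g) = -42 + 41 = -1)
Y(s) = 29/14 (Y(s) = (2*s)/(s + s*(-1/29)) = (2*s)/(s - s/29) = (2*s)/((28*s/29)) = (2*s)*(29/(28*s)) = 29/14)
(p(-156) + 6677)*(J(-171, K) + Y(57)) = (193/3 + 6677)*(-1 + 29/14) = (20224/3)*(15/14) = 50560/7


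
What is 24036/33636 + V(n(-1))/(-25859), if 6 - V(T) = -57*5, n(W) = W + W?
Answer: 50979904/72482777 ≈ 0.70334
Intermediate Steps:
n(W) = 2*W
V(T) = 291 (V(T) = 6 - (-57)*5 = 6 - 1*(-285) = 6 + 285 = 291)
24036/33636 + V(n(-1))/(-25859) = 24036/33636 + 291/(-25859) = 24036*(1/33636) + 291*(-1/25859) = 2003/2803 - 291/25859 = 50979904/72482777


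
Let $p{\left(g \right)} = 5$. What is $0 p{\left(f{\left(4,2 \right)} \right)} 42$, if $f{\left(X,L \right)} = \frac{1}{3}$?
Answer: $0$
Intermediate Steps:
$f{\left(X,L \right)} = \frac{1}{3}$
$0 p{\left(f{\left(4,2 \right)} \right)} 42 = 0 \cdot 5 \cdot 42 = 0 \cdot 42 = 0$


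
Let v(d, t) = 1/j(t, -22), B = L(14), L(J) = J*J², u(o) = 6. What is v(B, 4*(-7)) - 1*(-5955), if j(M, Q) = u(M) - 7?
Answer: 5954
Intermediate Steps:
j(M, Q) = -1 (j(M, Q) = 6 - 7 = -1)
L(J) = J³
B = 2744 (B = 14³ = 2744)
v(d, t) = -1 (v(d, t) = 1/(-1) = -1)
v(B, 4*(-7)) - 1*(-5955) = -1 - 1*(-5955) = -1 + 5955 = 5954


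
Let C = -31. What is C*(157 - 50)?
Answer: -3317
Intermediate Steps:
C*(157 - 50) = -31*(157 - 50) = -31*107 = -3317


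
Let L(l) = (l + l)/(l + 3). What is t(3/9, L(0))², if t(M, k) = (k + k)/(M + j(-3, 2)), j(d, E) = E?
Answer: 0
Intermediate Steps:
L(l) = 2*l/(3 + l) (L(l) = (2*l)/(3 + l) = 2*l/(3 + l))
t(M, k) = 2*k/(2 + M) (t(M, k) = (k + k)/(M + 2) = (2*k)/(2 + M) = 2*k/(2 + M))
t(3/9, L(0))² = (2*(2*0/(3 + 0))/(2 + 3/9))² = (2*(2*0/3)/(2 + 3*(⅑)))² = (2*(2*0*(⅓))/(2 + ⅓))² = (2*0/(7/3))² = (2*0*(3/7))² = 0² = 0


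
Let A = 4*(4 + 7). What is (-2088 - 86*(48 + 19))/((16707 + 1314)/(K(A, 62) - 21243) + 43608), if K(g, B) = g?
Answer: -166412150/924427971 ≈ -0.18002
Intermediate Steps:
A = 44 (A = 4*11 = 44)
(-2088 - 86*(48 + 19))/((16707 + 1314)/(K(A, 62) - 21243) + 43608) = (-2088 - 86*(48 + 19))/((16707 + 1314)/(44 - 21243) + 43608) = (-2088 - 86*67)/(18021/(-21199) + 43608) = (-2088 - 5762)/(18021*(-1/21199) + 43608) = -7850/(-18021/21199 + 43608) = -7850/924427971/21199 = -7850*21199/924427971 = -166412150/924427971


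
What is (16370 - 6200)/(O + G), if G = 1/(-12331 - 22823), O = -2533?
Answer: -357516180/89045083 ≈ -4.0150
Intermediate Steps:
G = -1/35154 (G = 1/(-35154) = -1/35154 ≈ -2.8446e-5)
(16370 - 6200)/(O + G) = (16370 - 6200)/(-2533 - 1/35154) = 10170/(-89045083/35154) = 10170*(-35154/89045083) = -357516180/89045083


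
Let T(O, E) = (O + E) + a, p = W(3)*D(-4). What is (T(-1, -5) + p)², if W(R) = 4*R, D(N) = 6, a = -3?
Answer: 3969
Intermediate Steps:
p = 72 (p = (4*3)*6 = 12*6 = 72)
T(O, E) = -3 + E + O (T(O, E) = (O + E) - 3 = (E + O) - 3 = -3 + E + O)
(T(-1, -5) + p)² = ((-3 - 5 - 1) + 72)² = (-9 + 72)² = 63² = 3969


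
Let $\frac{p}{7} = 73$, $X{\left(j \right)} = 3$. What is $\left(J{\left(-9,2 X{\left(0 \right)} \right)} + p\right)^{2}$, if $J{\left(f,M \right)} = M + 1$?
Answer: $268324$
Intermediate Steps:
$J{\left(f,M \right)} = 1 + M$
$p = 511$ ($p = 7 \cdot 73 = 511$)
$\left(J{\left(-9,2 X{\left(0 \right)} \right)} + p\right)^{2} = \left(\left(1 + 2 \cdot 3\right) + 511\right)^{2} = \left(\left(1 + 6\right) + 511\right)^{2} = \left(7 + 511\right)^{2} = 518^{2} = 268324$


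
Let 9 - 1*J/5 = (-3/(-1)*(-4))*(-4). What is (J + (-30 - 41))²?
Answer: 70756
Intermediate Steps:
J = -195 (J = 45 - 5*-3/(-1)*(-4)*(-4) = 45 - 5*-3*(-1)*(-4)*(-4) = 45 - 5*3*(-4)*(-4) = 45 - (-60)*(-4) = 45 - 5*48 = 45 - 240 = -195)
(J + (-30 - 41))² = (-195 + (-30 - 41))² = (-195 - 71)² = (-266)² = 70756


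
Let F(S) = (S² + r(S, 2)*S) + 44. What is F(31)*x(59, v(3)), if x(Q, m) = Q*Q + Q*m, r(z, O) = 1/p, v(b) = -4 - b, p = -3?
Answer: 9154912/3 ≈ 3.0516e+6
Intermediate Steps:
r(z, O) = -⅓ (r(z, O) = 1/(-3) = -⅓)
F(S) = 44 + S² - S/3 (F(S) = (S² - S/3) + 44 = 44 + S² - S/3)
x(Q, m) = Q² + Q*m
F(31)*x(59, v(3)) = (44 + 31² - ⅓*31)*(59*(59 + (-4 - 1*3))) = (44 + 961 - 31/3)*(59*(59 + (-4 - 3))) = 2984*(59*(59 - 7))/3 = 2984*(59*52)/3 = (2984/3)*3068 = 9154912/3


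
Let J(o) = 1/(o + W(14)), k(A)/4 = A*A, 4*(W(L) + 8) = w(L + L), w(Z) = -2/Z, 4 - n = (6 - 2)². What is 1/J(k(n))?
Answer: 31807/56 ≈ 567.98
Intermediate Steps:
n = -12 (n = 4 - (6 - 2)² = 4 - 1*4² = 4 - 1*16 = 4 - 16 = -12)
W(L) = -8 - 1/(4*L) (W(L) = -8 + (-2/(L + L))/4 = -8 + (-2*1/(2*L))/4 = -8 + (-1/L)/4 = -8 - 1/(4*L))
k(A) = 4*A² (k(A) = 4*(A*A) = 4*A²)
J(o) = 1/(-449/56 + o) (J(o) = 1/(o + (-8 - ¼/14)) = 1/(o + (-8 - ¼*1/14)) = 1/(o + (-8 - 1/56)) = 1/(o - 449/56) = 1/(-449/56 + o))
1/J(k(n)) = 1/(56/(-449 + 56*(4*(-12)²))) = 1/(56/(-449 + 56*(4*144))) = 1/(56/(-449 + 56*576)) = 1/(56/(-449 + 32256)) = 1/(56/31807) = 31807/56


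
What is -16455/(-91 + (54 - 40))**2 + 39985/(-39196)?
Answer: -882041245/232393084 ≈ -3.7955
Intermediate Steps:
-16455/(-91 + (54 - 40))**2 + 39985/(-39196) = -16455/(-91 + 14)**2 + 39985*(-1/39196) = -16455/((-77)**2) - 39985/39196 = -16455/5929 - 39985/39196 = -882041245/232393084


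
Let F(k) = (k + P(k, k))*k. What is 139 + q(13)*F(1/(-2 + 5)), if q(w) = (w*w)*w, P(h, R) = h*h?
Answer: 12541/27 ≈ 464.48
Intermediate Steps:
P(h, R) = h²
q(w) = w³ (q(w) = w²*w = w³)
F(k) = k*(k + k²) (F(k) = (k + k²)*k = k*(k + k²))
139 + q(13)*F(1/(-2 + 5)) = 139 + 13³*((1/(-2 + 5))²*(1 + 1/(-2 + 5))) = 139 + 2197*((1/3)²*(1 + 1/3)) = 139 + 2197*((⅓)²*(1 + ⅓)) = 139 + 2197*((⅑)*(4/3)) = 139 + 2197*(4/27) = 139 + 8788/27 = 12541/27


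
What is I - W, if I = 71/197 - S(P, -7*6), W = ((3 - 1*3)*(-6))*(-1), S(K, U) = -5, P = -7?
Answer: 1056/197 ≈ 5.3604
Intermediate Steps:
W = 0 (W = ((3 - 3)*(-6))*(-1) = (0*(-6))*(-1) = 0*(-1) = 0)
I = 1056/197 (I = 71/197 - 1*(-5) = 71*(1/197) + 5 = 71/197 + 5 = 1056/197 ≈ 5.3604)
I - W = 1056/197 - 1*0 = 1056/197 + 0 = 1056/197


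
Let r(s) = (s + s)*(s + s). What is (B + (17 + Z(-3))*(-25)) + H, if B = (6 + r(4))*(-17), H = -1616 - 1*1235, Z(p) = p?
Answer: -4391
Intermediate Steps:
r(s) = 4*s² (r(s) = (2*s)*(2*s) = 4*s²)
H = -2851 (H = -1616 - 1235 = -2851)
B = -1190 (B = (6 + 4*4²)*(-17) = (6 + 4*16)*(-17) = (6 + 64)*(-17) = 70*(-17) = -1190)
(B + (17 + Z(-3))*(-25)) + H = (-1190 + (17 - 3)*(-25)) - 2851 = (-1190 + 14*(-25)) - 2851 = (-1190 - 350) - 2851 = -1540 - 2851 = -4391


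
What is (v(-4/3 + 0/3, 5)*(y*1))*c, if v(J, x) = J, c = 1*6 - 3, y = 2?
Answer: -8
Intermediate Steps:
c = 3 (c = 6 - 3 = 3)
(v(-4/3 + 0/3, 5)*(y*1))*c = ((-4/3 + 0/3)*(2*1))*3 = ((-4*⅓ + 0*(⅓))*2)*3 = ((-4/3 + 0)*2)*3 = -4/3*2*3 = -8/3*3 = -8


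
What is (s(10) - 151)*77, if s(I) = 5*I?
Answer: -7777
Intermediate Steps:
(s(10) - 151)*77 = (5*10 - 151)*77 = (50 - 151)*77 = -101*77 = -7777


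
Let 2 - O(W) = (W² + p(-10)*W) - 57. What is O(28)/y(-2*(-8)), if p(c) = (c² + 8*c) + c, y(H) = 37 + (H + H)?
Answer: -335/23 ≈ -14.565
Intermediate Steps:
y(H) = 37 + 2*H
p(c) = c² + 9*c
O(W) = 59 - W² - 10*W (O(W) = 2 - ((W² + (-10*(9 - 10))*W) - 57) = 2 - ((W² + (-10*(-1))*W) - 57) = 2 - ((W² + 10*W) - 57) = 2 - (-57 + W² + 10*W) = 2 + (57 - W² - 10*W) = 59 - W² - 10*W)
O(28)/y(-2*(-8)) = (59 - 1*28² - 10*28)/(37 + 2*(-2*(-8))) = (59 - 1*784 - 280)/(37 + 2*16) = (59 - 784 - 280)/(37 + 32) = -1005/69 = -1005*1/69 = -335/23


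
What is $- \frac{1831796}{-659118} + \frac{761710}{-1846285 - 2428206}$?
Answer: $\frac{99026199244}{38072891337} \approx 2.601$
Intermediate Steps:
$- \frac{1831796}{-659118} + \frac{761710}{-1846285 - 2428206} = \left(-1831796\right) \left(- \frac{1}{659118}\right) + \frac{761710}{-1846285 - 2428206} = \frac{24754}{8907} + \frac{761710}{-4274491} = \frac{24754}{8907} + 761710 \left(- \frac{1}{4274491}\right) = \frac{24754}{8907} - \frac{761710}{4274491} = \frac{99026199244}{38072891337}$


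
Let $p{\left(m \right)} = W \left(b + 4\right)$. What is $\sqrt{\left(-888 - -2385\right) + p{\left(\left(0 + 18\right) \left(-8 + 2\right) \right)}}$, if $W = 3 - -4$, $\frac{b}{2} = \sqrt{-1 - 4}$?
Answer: $\sqrt{1525 + 14 i \sqrt{5}} \approx 39.053 + 0.4008 i$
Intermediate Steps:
$b = 2 i \sqrt{5}$ ($b = 2 \sqrt{-1 - 4} = 2 \sqrt{-5} = 2 i \sqrt{5} \approx 4.4721 i$)
$W = 7$ ($W = 3 + 4 = 7$)
$p{\left(m \right)} = 28 + 14 i \sqrt{5}$ ($p{\left(m \right)} = 7 \left(2 i \sqrt{5} + 4\right) = 7 \left(4 + 2 i \sqrt{5}\right) = 28 + 14 i \sqrt{5}$)
$\sqrt{\left(-888 - -2385\right) + p{\left(\left(0 + 18\right) \left(-8 + 2\right) \right)}} = \sqrt{\left(-888 - -2385\right) + \left(28 + 14 i \sqrt{5}\right)} = \sqrt{\left(-888 + 2385\right) + \left(28 + 14 i \sqrt{5}\right)} = \sqrt{1497 + \left(28 + 14 i \sqrt{5}\right)} = \sqrt{1525 + 14 i \sqrt{5}}$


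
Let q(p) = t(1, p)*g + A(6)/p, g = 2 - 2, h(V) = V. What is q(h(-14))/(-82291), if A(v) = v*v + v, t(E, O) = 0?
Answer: 3/82291 ≈ 3.6456e-5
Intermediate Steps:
A(v) = v + v**2 (A(v) = v**2 + v = v + v**2)
g = 0
q(p) = 42/p (q(p) = 0*0 + (6*(1 + 6))/p = 0 + (6*7)/p = 0 + 42/p = 42/p)
q(h(-14))/(-82291) = (42/(-14))/(-82291) = (42*(-1/14))*(-1/82291) = -3*(-1/82291) = 3/82291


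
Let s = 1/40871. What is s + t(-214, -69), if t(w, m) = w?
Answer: -8746393/40871 ≈ -214.00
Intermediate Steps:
s = 1/40871 ≈ 2.4467e-5
s + t(-214, -69) = 1/40871 - 214 = -8746393/40871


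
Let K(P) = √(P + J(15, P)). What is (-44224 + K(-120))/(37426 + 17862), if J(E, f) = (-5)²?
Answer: -5528/6911 + I*√95/55288 ≈ -0.79988 + 0.00017629*I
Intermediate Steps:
J(E, f) = 25
K(P) = √(25 + P) (K(P) = √(P + 25) = √(25 + P))
(-44224 + K(-120))/(37426 + 17862) = (-44224 + √(25 - 120))/(37426 + 17862) = (-44224 + √(-95))/55288 = (-44224 + I*√95)*(1/55288) = -5528/6911 + I*√95/55288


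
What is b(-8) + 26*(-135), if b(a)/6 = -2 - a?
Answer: -3474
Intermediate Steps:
b(a) = -12 - 6*a (b(a) = 6*(-2 - a) = -12 - 6*a)
b(-8) + 26*(-135) = (-12 - 6*(-8)) + 26*(-135) = (-12 + 48) - 3510 = 36 - 3510 = -3474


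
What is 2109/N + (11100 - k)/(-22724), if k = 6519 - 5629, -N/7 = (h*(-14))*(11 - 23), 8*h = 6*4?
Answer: -6995483/6680856 ≈ -1.0471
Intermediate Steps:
h = 3 (h = (6*4)/8 = (1/8)*24 = 3)
N = -3528 (N = -7*3*(-14)*(11 - 23) = -(-294)*(-12) = -7*504 = -3528)
k = 890
2109/N + (11100 - k)/(-22724) = 2109/(-3528) + (11100 - 1*890)/(-22724) = 2109*(-1/3528) + (11100 - 890)*(-1/22724) = -703/1176 + 10210*(-1/22724) = -703/1176 - 5105/11362 = -6995483/6680856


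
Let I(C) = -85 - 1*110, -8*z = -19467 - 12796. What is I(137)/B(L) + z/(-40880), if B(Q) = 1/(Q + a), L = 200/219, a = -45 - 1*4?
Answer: 438084991/46720 ≈ 9376.8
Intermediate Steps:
a = -49 (a = -45 - 4 = -49)
z = 32263/8 (z = -(-19467 - 12796)/8 = -1/8*(-32263) = 32263/8 ≈ 4032.9)
L = 200/219 (L = 200*(1/219) = 200/219 ≈ 0.91324)
I(C) = -195 (I(C) = -85 - 110 = -195)
B(Q) = 1/(-49 + Q) (B(Q) = 1/(Q - 49) = 1/(-49 + Q))
I(137)/B(L) + z/(-40880) = -195/(1/(-49 + 200/219)) + (32263/8)/(-40880) = -195/(1/(-10531/219)) + (32263/8)*(-1/40880) = -195/(-219/10531) - 4609/46720 = -195*(-10531/219) - 4609/46720 = 684515/73 - 4609/46720 = 438084991/46720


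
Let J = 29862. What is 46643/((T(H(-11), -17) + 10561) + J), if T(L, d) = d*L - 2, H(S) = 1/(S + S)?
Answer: 1026146/889279 ≈ 1.1539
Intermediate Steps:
H(S) = 1/(2*S)
T(L, d) = -2 + L*d (T(L, d) = L*d - 2 = -2 + L*d)
46643/((T(H(-11), -17) + 10561) + J) = 46643/(((-2 + ((½)/(-11))*(-17)) + 10561) + 29862) = 46643/(((-2 + ((½)*(-1/11))*(-17)) + 10561) + 29862) = 46643/(((-2 - 1/22*(-17)) + 10561) + 29862) = 46643/(((-2 + 17/22) + 10561) + 29862) = 46643/((-27/22 + 10561) + 29862) = 46643/(232315/22 + 29862) = 46643/(889279/22) = 46643*(22/889279) = 1026146/889279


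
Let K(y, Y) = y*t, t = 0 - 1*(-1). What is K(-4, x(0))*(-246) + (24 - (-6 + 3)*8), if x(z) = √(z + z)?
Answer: 1032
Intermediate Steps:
t = 1 (t = 0 + 1 = 1)
x(z) = √2*√z (x(z) = √(2*z) = √2*√z)
K(y, Y) = y (K(y, Y) = y*1 = y)
K(-4, x(0))*(-246) + (24 - (-6 + 3)*8) = -4*(-246) + (24 - (-6 + 3)*8) = 984 + (24 - (-3)*8) = 984 + (24 - 1*(-24)) = 984 + (24 + 24) = 984 + 48 = 1032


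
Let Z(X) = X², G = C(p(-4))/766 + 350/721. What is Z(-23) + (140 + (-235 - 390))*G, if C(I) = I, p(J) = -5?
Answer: 23411317/78898 ≈ 296.73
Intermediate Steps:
G = 37785/78898 (G = -5/766 + 350/721 = -5*1/766 + 350*(1/721) = -5/766 + 50/103 = 37785/78898 ≈ 0.47891)
Z(-23) + (140 + (-235 - 390))*G = (-23)² + (140 + (-235 - 390))*(37785/78898) = 529 + (140 - 625)*(37785/78898) = 529 - 485*37785/78898 = 529 - 18325725/78898 = 23411317/78898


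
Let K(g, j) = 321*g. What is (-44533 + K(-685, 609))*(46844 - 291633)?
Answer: 64726617802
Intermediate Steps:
(-44533 + K(-685, 609))*(46844 - 291633) = (-44533 + 321*(-685))*(46844 - 291633) = (-44533 - 219885)*(-244789) = -264418*(-244789) = 64726617802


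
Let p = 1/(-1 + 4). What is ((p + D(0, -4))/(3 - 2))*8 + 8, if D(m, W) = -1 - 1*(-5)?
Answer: 128/3 ≈ 42.667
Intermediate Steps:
D(m, W) = 4 (D(m, W) = -1 + 5 = 4)
p = ⅓ (p = 1/3 = ⅓ ≈ 0.33333)
((p + D(0, -4))/(3 - 2))*8 + 8 = ((⅓ + 4)/(3 - 2))*8 + 8 = ((13/3)/1)*8 + 8 = ((13/3)*1)*8 + 8 = (13/3)*8 + 8 = 104/3 + 8 = 128/3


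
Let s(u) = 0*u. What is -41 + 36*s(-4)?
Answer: -41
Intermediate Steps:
s(u) = 0
-41 + 36*s(-4) = -41 + 36*0 = -41 + 0 = -41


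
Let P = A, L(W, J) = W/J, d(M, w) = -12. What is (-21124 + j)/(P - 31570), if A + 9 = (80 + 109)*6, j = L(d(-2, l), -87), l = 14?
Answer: 612592/882905 ≈ 0.69384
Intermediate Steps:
j = 4/29 (j = -12/(-87) = -12*(-1/87) = 4/29 ≈ 0.13793)
A = 1125 (A = -9 + (80 + 109)*6 = -9 + 189*6 = -9 + 1134 = 1125)
P = 1125
(-21124 + j)/(P - 31570) = (-21124 + 4/29)/(1125 - 31570) = -612592/29/(-30445) = -612592/29*(-1/30445) = 612592/882905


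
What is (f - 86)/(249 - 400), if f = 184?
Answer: -98/151 ≈ -0.64901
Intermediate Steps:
(f - 86)/(249 - 400) = (184 - 86)/(249 - 400) = 98/(-151) = 98*(-1/151) = -98/151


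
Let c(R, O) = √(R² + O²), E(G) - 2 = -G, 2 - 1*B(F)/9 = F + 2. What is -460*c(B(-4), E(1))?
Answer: -460*√1297 ≈ -16566.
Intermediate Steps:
B(F) = -9*F (B(F) = 18 - 9*(F + 2) = 18 - 9*(2 + F) = 18 + (-18 - 9*F) = -9*F)
E(G) = 2 - G
c(R, O) = √(O² + R²)
-460*c(B(-4), E(1)) = -460*√((2 - 1*1)² + (-9*(-4))²) = -460*√((2 - 1)² + 36²) = -460*√(1² + 1296) = -460*√(1 + 1296) = -460*√1297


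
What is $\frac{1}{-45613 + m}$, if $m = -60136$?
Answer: $- \frac{1}{105749} \approx -9.4564 \cdot 10^{-6}$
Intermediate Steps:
$\frac{1}{-45613 + m} = \frac{1}{-45613 - 60136} = \frac{1}{-105749} = - \frac{1}{105749}$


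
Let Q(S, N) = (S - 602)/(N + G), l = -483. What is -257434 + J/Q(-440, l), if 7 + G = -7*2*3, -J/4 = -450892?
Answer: 345625974/521 ≈ 6.6339e+5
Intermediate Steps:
J = 1803568 (J = -4*(-450892) = 1803568)
G = -49 (G = -7 - 7*2*3 = -7 - 14*3 = -7 - 42 = -49)
Q(S, N) = (-602 + S)/(-49 + N) (Q(S, N) = (S - 602)/(N - 49) = (-602 + S)/(-49 + N))
-257434 + J/Q(-440, l) = -257434 + 1803568/(((-602 - 440)/(-49 - 483))) = -257434 + 1803568/((-1042/(-532))) = -257434 + 1803568/((-1/532*(-1042))) = -257434 + 1803568/(521/266) = -257434 + 1803568*(266/521) = -257434 + 479749088/521 = 345625974/521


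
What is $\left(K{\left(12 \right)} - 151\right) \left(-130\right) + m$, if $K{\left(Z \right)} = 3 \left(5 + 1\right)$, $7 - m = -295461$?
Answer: $312758$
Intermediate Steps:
$m = 295468$ ($m = 7 - -295461 = 7 + 295461 = 295468$)
$K{\left(Z \right)} = 18$ ($K{\left(Z \right)} = 3 \cdot 6 = 18$)
$\left(K{\left(12 \right)} - 151\right) \left(-130\right) + m = \left(18 - 151\right) \left(-130\right) + 295468 = \left(-133\right) \left(-130\right) + 295468 = 17290 + 295468 = 312758$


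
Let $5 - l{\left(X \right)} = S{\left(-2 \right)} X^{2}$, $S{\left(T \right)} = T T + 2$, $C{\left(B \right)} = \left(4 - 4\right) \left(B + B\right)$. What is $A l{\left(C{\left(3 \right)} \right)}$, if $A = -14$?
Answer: $-70$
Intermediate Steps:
$C{\left(B \right)} = 0$ ($C{\left(B \right)} = 0 \cdot 2 B = 0$)
$S{\left(T \right)} = 2 + T^{2}$ ($S{\left(T \right)} = T^{2} + 2 = 2 + T^{2}$)
$l{\left(X \right)} = 5 - 6 X^{2}$ ($l{\left(X \right)} = 5 - \left(2 + \left(-2\right)^{2}\right) X^{2} = 5 - \left(2 + 4\right) X^{2} = 5 - 6 X^{2}$)
$A l{\left(C{\left(3 \right)} \right)} = - 14 \left(5 - 6 \cdot 0^{2}\right) = - 14 \left(5 - 0\right) = - 14 \left(5 + 0\right) = \left(-14\right) 5 = -70$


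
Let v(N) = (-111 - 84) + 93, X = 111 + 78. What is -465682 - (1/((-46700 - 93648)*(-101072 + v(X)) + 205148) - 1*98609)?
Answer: -5212353531380101/14199773700 ≈ -3.6707e+5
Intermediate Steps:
X = 189
v(N) = -102 (v(N) = -195 + 93 = -102)
-465682 - (1/((-46700 - 93648)*(-101072 + v(X)) + 205148) - 1*98609) = -465682 - (1/((-46700 - 93648)*(-101072 - 102) + 205148) - 1*98609) = -465682 - (1/(-140348*(-101174) + 205148) - 98609) = -465682 - (1/(14199568552 + 205148) - 98609) = -465682 - (1/14199773700 - 98609) = -465682 - 1*(-1400225484783299/14199773700) = -465682 + 1400225484783299/14199773700 = -5212353531380101/14199773700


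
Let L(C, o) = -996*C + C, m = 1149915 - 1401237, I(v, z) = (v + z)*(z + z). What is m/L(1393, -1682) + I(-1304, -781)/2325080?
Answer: 509834096271/322264225780 ≈ 1.5820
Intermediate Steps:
I(v, z) = 2*z*(v + z) (I(v, z) = (v + z)*(2*z) = 2*z*(v + z))
m = -251322
L(C, o) = -995*C
m/L(1393, -1682) + I(-1304, -781)/2325080 = -251322/((-995*1393)) + (2*(-781)*(-1304 - 781))/2325080 = -251322/(-1386035) + (2*(-781)*(-2085))*(1/2325080) = -251322*(-1/1386035) + 3256770*(1/2325080) = 251322/1386035 + 325677/232508 = 509834096271/322264225780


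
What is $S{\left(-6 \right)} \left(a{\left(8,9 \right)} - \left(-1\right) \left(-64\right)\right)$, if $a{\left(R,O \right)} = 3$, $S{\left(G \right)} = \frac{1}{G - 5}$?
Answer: $\frac{61}{11} \approx 5.5455$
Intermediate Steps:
$S{\left(G \right)} = \frac{1}{-5 + G}$
$S{\left(-6 \right)} \left(a{\left(8,9 \right)} - \left(-1\right) \left(-64\right)\right) = \frac{3 - \left(-1\right) \left(-64\right)}{-5 - 6} = \frac{3 - 64}{-11} = - \frac{3 - 64}{11} = \left(- \frac{1}{11}\right) \left(-61\right) = \frac{61}{11}$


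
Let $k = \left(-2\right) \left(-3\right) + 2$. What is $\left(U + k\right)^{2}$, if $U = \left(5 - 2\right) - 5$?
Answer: $36$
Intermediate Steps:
$k = 8$ ($k = 6 + 2 = 8$)
$U = -2$ ($U = 3 - 5 = -2$)
$\left(U + k\right)^{2} = \left(-2 + 8\right)^{2} = 6^{2} = 36$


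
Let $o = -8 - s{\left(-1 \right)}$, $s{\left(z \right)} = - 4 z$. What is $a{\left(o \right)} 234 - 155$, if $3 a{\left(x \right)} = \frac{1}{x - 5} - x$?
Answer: $\frac{13199}{17} \approx 776.41$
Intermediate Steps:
$o = -12$ ($o = -8 - \left(-4\right) \left(-1\right) = -8 - 4 = -12$)
$a{\left(x \right)} = - \frac{x}{3} + \frac{1}{3 \left(-5 + x\right)}$ ($a{\left(x \right)} = \frac{\frac{1}{x - 5} - x}{3} = \frac{\frac{1}{-5 + x} - x}{3} = - \frac{x}{3} + \frac{1}{3 \left(-5 + x\right)}$)
$a{\left(o \right)} 234 - 155 = \frac{1 - \left(-12\right)^{2} + 5 \left(-12\right)}{3 \left(-5 - 12\right)} 234 - 155 = \frac{1 - 144 - 60}{3 \left(-17\right)} 234 - 155 = \frac{1}{3} \left(- \frac{1}{17}\right) \left(1 - 144 - 60\right) 234 - 155 = \frac{1}{3} \left(- \frac{1}{17}\right) \left(-203\right) 234 - 155 = \frac{203}{51} \cdot 234 - 155 = \frac{15834}{17} - 155 = \frac{13199}{17}$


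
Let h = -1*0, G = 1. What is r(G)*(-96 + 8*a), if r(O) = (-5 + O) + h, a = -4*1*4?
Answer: 896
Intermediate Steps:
a = -16 (a = -4*4 = -16)
h = 0
r(O) = -5 + O (r(O) = (-5 + O) + 0 = -5 + O)
r(G)*(-96 + 8*a) = (-5 + 1)*(-96 + 8*(-16)) = -4*(-96 - 128) = -4*(-224) = 896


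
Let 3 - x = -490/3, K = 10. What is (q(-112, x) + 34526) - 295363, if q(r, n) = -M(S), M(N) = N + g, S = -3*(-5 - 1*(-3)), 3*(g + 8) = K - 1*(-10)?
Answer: -782525/3 ≈ -2.6084e+5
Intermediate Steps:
x = 499/3 (x = 3 - (-490)/3 = 3 - 1*(-490/3) = 3 + 490/3 = 499/3 ≈ 166.33)
g = -4/3 (g = -8 + (10 - 1*(-10))/3 = -8 + (10 + 10)/3 = -8 + (⅓)*20 = -8 + 20/3 = -4/3 ≈ -1.3333)
S = 6 (S = -3*(-5 + 3) = -3*(-2) = 6)
M(N) = -4/3 + N (M(N) = N - 4/3 = -4/3 + N)
q(r, n) = -14/3 (q(r, n) = -(-4/3 + 6) = -1*14/3 = -14/3)
(q(-112, x) + 34526) - 295363 = (-14/3 + 34526) - 295363 = 103564/3 - 295363 = -782525/3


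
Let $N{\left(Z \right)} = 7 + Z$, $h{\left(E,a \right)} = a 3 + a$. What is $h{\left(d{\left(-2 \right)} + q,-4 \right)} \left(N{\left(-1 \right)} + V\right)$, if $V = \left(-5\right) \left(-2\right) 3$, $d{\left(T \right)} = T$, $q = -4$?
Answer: $-576$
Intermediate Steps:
$V = 30$ ($V = 10 \cdot 3 = 30$)
$h{\left(E,a \right)} = 4 a$ ($h{\left(E,a \right)} = 3 a + a = 4 a$)
$h{\left(d{\left(-2 \right)} + q,-4 \right)} \left(N{\left(-1 \right)} + V\right) = 4 \left(-4\right) \left(\left(7 - 1\right) + 30\right) = - 16 \left(6 + 30\right) = \left(-16\right) 36 = -576$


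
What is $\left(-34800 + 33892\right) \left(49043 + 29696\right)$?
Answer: $-71495012$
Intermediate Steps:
$\left(-34800 + 33892\right) \left(49043 + 29696\right) = \left(-908\right) 78739 = -71495012$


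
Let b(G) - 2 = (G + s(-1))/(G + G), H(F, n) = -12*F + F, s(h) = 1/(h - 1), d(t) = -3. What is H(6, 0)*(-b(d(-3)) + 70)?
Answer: -8899/2 ≈ -4449.5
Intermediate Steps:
s(h) = 1/(-1 + h)
H(F, n) = -11*F
b(G) = 2 + (-1/2 + G)/(2*G) (b(G) = 2 + (G + 1/(-1 - 1))/(G + G) = 2 + (G + 1/(-2))/((2*G)) = 2 + (G - 1/2)*(1/(2*G)) = 2 + (-1/2 + G)*(1/(2*G)) = 2 + (-1/2 + G)/(2*G))
H(6, 0)*(-b(d(-3)) + 70) = (-11*6)*(-(-1 + 10*(-3))/(4*(-3)) + 70) = -66*(-(-1)*(-1 - 30)/(4*3) + 70) = -66*(-(-1)*(-31)/(4*3) + 70) = -66*(-1*31/12 + 70) = -66*(-31/12 + 70) = -66*809/12 = -8899/2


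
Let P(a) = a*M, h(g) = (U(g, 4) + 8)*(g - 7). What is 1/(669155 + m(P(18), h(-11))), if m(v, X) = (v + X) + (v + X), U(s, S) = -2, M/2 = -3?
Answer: 1/668723 ≈ 1.4954e-6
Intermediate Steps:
M = -6 (M = 2*(-3) = -6)
h(g) = -42 + 6*g (h(g) = (-2 + 8)*(g - 7) = 6*(-7 + g) = -42 + 6*g)
P(a) = -6*a (P(a) = a*(-6) = -6*a)
m(v, X) = 2*X + 2*v (m(v, X) = (X + v) + (X + v) = 2*X + 2*v)
1/(669155 + m(P(18), h(-11))) = 1/(669155 + (2*(-42 + 6*(-11)) + 2*(-6*18))) = 1/(669155 + (2*(-42 - 66) + 2*(-108))) = 1/(669155 + (2*(-108) - 216)) = 1/(669155 + (-216 - 216)) = 1/(669155 - 432) = 1/668723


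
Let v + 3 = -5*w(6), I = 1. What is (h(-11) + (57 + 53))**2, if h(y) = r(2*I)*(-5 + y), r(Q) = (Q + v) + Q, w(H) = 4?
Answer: 171396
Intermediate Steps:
v = -23 (v = -3 - 5*4 = -3 - 20 = -23)
r(Q) = -23 + 2*Q (r(Q) = (Q - 23) + Q = (-23 + Q) + Q = -23 + 2*Q)
h(y) = 95 - 19*y (h(y) = (-23 + 2*(2*1))*(-5 + y) = (-23 + 2*2)*(-5 + y) = (-23 + 4)*(-5 + y) = -19*(-5 + y) = 95 - 19*y)
(h(-11) + (57 + 53))**2 = ((95 - 19*(-11)) + (57 + 53))**2 = ((95 + 209) + 110)**2 = (304 + 110)**2 = 414**2 = 171396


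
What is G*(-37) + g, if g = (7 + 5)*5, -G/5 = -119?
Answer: -21955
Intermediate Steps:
G = 595 (G = -5*(-119) = 595)
g = 60 (g = 12*5 = 60)
G*(-37) + g = 595*(-37) + 60 = -22015 + 60 = -21955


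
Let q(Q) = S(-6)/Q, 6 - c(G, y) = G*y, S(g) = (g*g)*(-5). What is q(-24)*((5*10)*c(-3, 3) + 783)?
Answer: 22995/2 ≈ 11498.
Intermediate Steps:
S(g) = -5*g² (S(g) = g²*(-5) = -5*g²)
c(G, y) = 6 - G*y
q(Q) = -180/Q (q(Q) = (-5*(-6)²)/Q = (-5*36)/Q = -180/Q)
q(-24)*((5*10)*c(-3, 3) + 783) = (-180/(-24))*((5*10)*(6 - 1*(-3)*3) + 783) = (-180*(-1/24))*(50*(6 + 9) + 783) = 15*(50*15 + 783)/2 = 15*(750 + 783)/2 = (15/2)*1533 = 22995/2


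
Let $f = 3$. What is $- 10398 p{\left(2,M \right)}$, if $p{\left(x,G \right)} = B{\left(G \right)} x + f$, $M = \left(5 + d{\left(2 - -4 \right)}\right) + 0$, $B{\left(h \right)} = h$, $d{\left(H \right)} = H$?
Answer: $-259950$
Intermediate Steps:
$M = 11$ ($M = \left(5 + \left(2 - -4\right)\right) + 0 = \left(5 + \left(2 + 4\right)\right) + 0 = \left(5 + 6\right) + 0 = 11 + 0 = 11$)
$p{\left(x,G \right)} = 3 + G x$ ($p{\left(x,G \right)} = G x + 3 = 3 + G x$)
$- 10398 p{\left(2,M \right)} = - 10398 \left(3 + 11 \cdot 2\right) = - 10398 \left(3 + 22\right) = \left(-10398\right) 25 = -259950$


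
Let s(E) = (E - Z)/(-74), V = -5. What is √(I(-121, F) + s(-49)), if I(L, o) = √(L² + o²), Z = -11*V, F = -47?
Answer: √(1924 + 6845*√674)/37 ≈ 11.455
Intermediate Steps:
Z = 55 (Z = -11*(-5) = 55)
s(E) = 55/74 - E/74 (s(E) = (E - 1*55)/(-74) = (E - 55)*(-1/74) = (-55 + E)*(-1/74) = 55/74 - E/74)
√(I(-121, F) + s(-49)) = √(√((-121)² + (-47)²) + (55/74 - 1/74*(-49))) = √(√(14641 + 2209) + (55/74 + 49/74)) = √(√16850 + 52/37) = √(5*√674 + 52/37) = √(52/37 + 5*√674)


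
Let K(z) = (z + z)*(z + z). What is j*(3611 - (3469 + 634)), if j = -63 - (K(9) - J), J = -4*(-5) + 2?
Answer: 179580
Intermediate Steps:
K(z) = 4*z² (K(z) = (2*z)*(2*z) = 4*z²)
J = 22 (J = 20 + 2 = 22)
j = -365 (j = -63 - (4*9² - 1*22) = -63 - (4*81 - 22) = -63 - (324 - 22) = -63 - 1*302 = -63 - 302 = -365)
j*(3611 - (3469 + 634)) = -365*(3611 - (3469 + 634)) = -365*(3611 - 1*4103) = -365*(3611 - 4103) = -365*(-492) = 179580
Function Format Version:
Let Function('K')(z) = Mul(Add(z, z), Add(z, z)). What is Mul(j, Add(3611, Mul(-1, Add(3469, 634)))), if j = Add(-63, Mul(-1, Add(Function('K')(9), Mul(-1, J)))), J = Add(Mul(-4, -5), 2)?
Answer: 179580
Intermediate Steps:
Function('K')(z) = Mul(4, Pow(z, 2)) (Function('K')(z) = Mul(Mul(2, z), Mul(2, z)) = Mul(4, Pow(z, 2)))
J = 22 (J = Add(20, 2) = 22)
j = -365 (j = Add(-63, Mul(-1, Add(Mul(4, Pow(9, 2)), Mul(-1, 22)))) = Add(-63, Mul(-1, Add(Mul(4, 81), -22))) = Add(-63, Mul(-1, Add(324, -22))) = Add(-63, Mul(-1, 302)) = Add(-63, -302) = -365)
Mul(j, Add(3611, Mul(-1, Add(3469, 634)))) = Mul(-365, Add(3611, Mul(-1, Add(3469, 634)))) = Mul(-365, Add(3611, Mul(-1, 4103))) = Mul(-365, Add(3611, -4103)) = Mul(-365, -492) = 179580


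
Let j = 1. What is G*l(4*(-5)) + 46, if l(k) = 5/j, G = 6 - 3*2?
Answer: 46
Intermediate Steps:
G = 0 (G = 6 - 6 = 0)
l(k) = 5 (l(k) = 5/1 = 5*1 = 5)
G*l(4*(-5)) + 46 = 0*5 + 46 = 0 + 46 = 46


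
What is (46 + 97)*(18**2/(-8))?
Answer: -11583/2 ≈ -5791.5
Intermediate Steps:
(46 + 97)*(18**2/(-8)) = 143*(324*(-1/8)) = 143*(-81/2) = -11583/2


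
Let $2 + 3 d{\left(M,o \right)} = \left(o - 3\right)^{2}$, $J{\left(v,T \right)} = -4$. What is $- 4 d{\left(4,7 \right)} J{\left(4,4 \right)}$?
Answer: $\frac{224}{3} \approx 74.667$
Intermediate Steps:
$d{\left(M,o \right)} = - \frac{2}{3} + \frac{\left(-3 + o\right)^{2}}{3}$ ($d{\left(M,o \right)} = - \frac{2}{3} + \frac{\left(o - 3\right)^{2}}{3} = - \frac{2}{3} + \frac{\left(-3 + o\right)^{2}}{3}$)
$- 4 d{\left(4,7 \right)} J{\left(4,4 \right)} = - 4 \left(- \frac{2}{3} + \frac{\left(-3 + 7\right)^{2}}{3}\right) \left(-4\right) = - 4 \left(- \frac{2}{3} + \frac{4^{2}}{3}\right) \left(-4\right) = - 4 \left(- \frac{2}{3} + \frac{1}{3} \cdot 16\right) \left(-4\right) = - 4 \left(- \frac{2}{3} + \frac{16}{3}\right) \left(-4\right) = \left(-4\right) \frac{14}{3} \left(-4\right) = \left(- \frac{56}{3}\right) \left(-4\right) = \frac{224}{3}$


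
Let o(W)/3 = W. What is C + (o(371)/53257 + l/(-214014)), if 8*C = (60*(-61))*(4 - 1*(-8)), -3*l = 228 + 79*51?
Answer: -20857766194585/3799247866 ≈ -5490.0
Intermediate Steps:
o(W) = 3*W
l = -1419 (l = -(228 + 79*51)/3 = -(228 + 4029)/3 = -⅓*4257 = -1419)
C = -5490 (C = ((60*(-61))*(4 - 1*(-8)))/8 = (-3660*(4 + 8))/8 = (-3660*12)/8 = (⅛)*(-43920) = -5490)
C + (o(371)/53257 + l/(-214014)) = -5490 + ((3*371)/53257 - 1419/(-214014)) = -5490 + (1113*(1/53257) - 1419*(-1/214014)) = -5490 + (1113/53257 + 473/71338) = -5490 + 104589755/3799247866 = -20857766194585/3799247866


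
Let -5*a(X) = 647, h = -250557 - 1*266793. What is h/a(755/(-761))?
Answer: 2586750/647 ≈ 3998.1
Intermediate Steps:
h = -517350 (h = -250557 - 266793 = -517350)
a(X) = -647/5 (a(X) = -⅕*647 = -647/5)
h/a(755/(-761)) = -517350/(-647/5) = -517350*(-5/647) = 2586750/647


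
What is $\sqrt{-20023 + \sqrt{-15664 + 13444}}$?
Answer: $\sqrt{-20023 + 2 i \sqrt{555}} \approx 0.166 + 141.5 i$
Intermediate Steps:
$\sqrt{-20023 + \sqrt{-15664 + 13444}} = \sqrt{-20023 + \sqrt{-2220}} = \sqrt{-20023 + 2 i \sqrt{555}}$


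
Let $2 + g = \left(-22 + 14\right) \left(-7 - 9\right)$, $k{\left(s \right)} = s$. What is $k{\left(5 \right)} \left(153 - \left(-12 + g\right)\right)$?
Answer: $195$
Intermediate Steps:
$g = 126$ ($g = -2 + \left(-22 + 14\right) \left(-7 - 9\right) = -2 - -128 = -2 + 128 = 126$)
$k{\left(5 \right)} \left(153 - \left(-12 + g\right)\right) = 5 \left(153 + \left(12 - 126\right)\right) = 5 \left(153 - 114\right) = 5 \cdot 39 = 195$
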